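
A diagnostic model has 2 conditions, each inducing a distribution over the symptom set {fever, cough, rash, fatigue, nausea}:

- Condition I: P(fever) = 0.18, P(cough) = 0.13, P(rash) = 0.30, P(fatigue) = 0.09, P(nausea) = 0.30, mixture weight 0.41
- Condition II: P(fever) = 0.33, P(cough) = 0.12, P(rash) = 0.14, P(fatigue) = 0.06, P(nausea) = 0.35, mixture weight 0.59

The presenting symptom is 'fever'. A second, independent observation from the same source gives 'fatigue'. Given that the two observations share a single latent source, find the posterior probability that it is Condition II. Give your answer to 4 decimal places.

0.6375

Apply Bayes' rule: the posterior for each component is proportional to its prior times its likelihood at x.
Since both observations come from the same component, the likelihood for component k is f_k(x₁)·f_k(x₂).
  f_I = [0.18] × [0.09] = 0.0162
  f_II = [0.33] × [0.06] = 0.0198
Unnormalised posteriors:
  P(Z=I)·f_I = 0.41 × 0.0162 = 0.006642
  P(Z=II)·f_II = 0.59 × 0.0198 = 0.011682
Marginal: 0.006642 + 0.011682 = 0.018324
P(Condition II | data) ≈ 0.6375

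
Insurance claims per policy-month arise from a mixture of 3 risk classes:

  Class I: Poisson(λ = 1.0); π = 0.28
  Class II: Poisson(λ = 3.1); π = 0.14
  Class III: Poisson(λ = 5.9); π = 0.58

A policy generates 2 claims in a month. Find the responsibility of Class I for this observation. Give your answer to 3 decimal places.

Apply Bayes' rule: the posterior for each component is proportional to its prior times its likelihood at x.
Component likelihoods at x = 2 claims:
  f_I = e^(−1.0)·1.0^2/2! = 0.18394
  f_II = e^(−3.1)·3.1^2/2! = 0.216461
  f_III = e^(−5.9)·5.9^2/2! = 0.04768
Weight by the priors:
  π_I·f_I = 0.28 × 0.18394 = 0.0515031
  π_II·f_II = 0.14 × 0.216461 = 0.0303046
  π_III·f_III = 0.58 × 0.04768 = 0.0276544
Sum: 0.0515031 + 0.0303046 + 0.0276544 = 0.109462
P(Class I | x) ≈ 0.471

0.471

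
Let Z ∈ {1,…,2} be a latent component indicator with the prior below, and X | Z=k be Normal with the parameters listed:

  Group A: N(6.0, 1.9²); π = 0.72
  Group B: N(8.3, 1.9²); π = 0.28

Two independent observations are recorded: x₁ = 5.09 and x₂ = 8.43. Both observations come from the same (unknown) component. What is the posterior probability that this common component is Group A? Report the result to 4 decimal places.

The responsibility of component k is w_k f_k(x) divided by Σ_j w_j f_j(x).
Since both observations come from the same component, the likelihood for component k is f_k(x₁)·f_k(x₂).
  p_A = [(1/(1.9·√(2π)))·exp(−(5.09−6.0)²/(2·1.9²)) = 0.209970·exp(-0.11470) = 0.187217] × [0.092676] = 0.0173505
  p_B = [(1/(1.9·√(2π)))·exp(−(5.09−8.3)²/(2·1.9²)) = 0.209970·exp(-1.42716) = 0.0503905] × [0.209479] = 0.0105557
Weight by the priors:
  w_A·p_A = 0.72 × 0.0173505 = 0.0124924
  w_B·p_B = 0.28 × 0.0105557 = 0.00295561
Evidence: 0.0124924 + 0.00295561 = 0.015448
Responsibility of Group A: 0.0124924 / 0.015448 ≈ 0.8087

0.8087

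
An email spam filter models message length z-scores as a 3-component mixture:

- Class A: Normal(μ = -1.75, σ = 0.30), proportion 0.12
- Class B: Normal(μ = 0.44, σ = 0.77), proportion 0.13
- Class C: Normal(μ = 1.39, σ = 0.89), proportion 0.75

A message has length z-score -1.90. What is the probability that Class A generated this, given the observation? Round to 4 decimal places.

The responsibility of component k is P(Z=k) f_k(x) divided by Σ_j P(Z=j) f_j(x).
Normal densities:
  f_A = 1.17355
  f_B = 0.00511685
  f_C = 0.000483268
Multiply by the mixture weights:
  P(Z=A)·f_A = 0.12 × 1.17355 = 0.140826
  P(Z=B)·f_B = 0.13 × 0.00511685 = 0.000665191
  P(Z=C)·f_C = 0.75 × 0.000483268 = 0.000362451
Sum: 0.140826 + 0.000665191 + 0.000362451 = 0.141854
P(Class A | the observation) ≈ 0.9928

0.9928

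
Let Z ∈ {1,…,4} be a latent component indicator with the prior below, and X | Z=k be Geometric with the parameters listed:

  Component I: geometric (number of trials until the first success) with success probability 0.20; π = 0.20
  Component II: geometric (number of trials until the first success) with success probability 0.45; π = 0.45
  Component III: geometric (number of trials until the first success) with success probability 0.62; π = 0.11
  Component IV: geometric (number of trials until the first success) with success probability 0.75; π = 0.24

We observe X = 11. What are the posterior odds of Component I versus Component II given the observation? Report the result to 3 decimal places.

8.374

Since P(k|x) ∝ P(Z=k) f_k(x), the posterior odds are P(Z=i) f_i(x) / (P(Z=j) f_j(x)).
Geometric probabilities:
  f_I = 0.20·(1−0.20)^10 = 0.20·0.107374 = 0.0214748
  f_II = 0.45·(1−0.45)^10 = 0.45·0.00253295 = 0.00113983
  f_III = 0.62·(1−0.62)^10 = 0.62·6.27821e-05 = 3.89249e-05
  f_IV = 0.75·(1−0.75)^10 = 0.75·9.53674e-07 = 7.15256e-07
0.00429497 / 0.000512923 ≈ 8.374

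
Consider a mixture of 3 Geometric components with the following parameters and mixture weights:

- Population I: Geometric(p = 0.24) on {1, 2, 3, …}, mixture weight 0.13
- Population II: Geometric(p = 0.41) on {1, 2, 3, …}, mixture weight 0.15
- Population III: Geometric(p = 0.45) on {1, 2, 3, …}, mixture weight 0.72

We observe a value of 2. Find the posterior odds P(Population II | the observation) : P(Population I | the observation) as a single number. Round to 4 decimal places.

1.5302

Since P(k|x) ∝ π_k f_k(x), the posterior odds are π_i f_i(x) / (π_j f_j(x)).
Geometric probabilities:
  L_I = 0.24·(1−0.24)^1 = 0.24·0.76 = 0.1824
  L_II = 0.41·(1−0.41)^1 = 0.41·0.59 = 0.2419
  L_III = 0.45·(1−0.45)^1 = 0.45·0.55 = 0.2475
Odds = (0.15/0.13) × (0.2419/0.1824) = 1.15385 × 1.32621 ≈ 1.5302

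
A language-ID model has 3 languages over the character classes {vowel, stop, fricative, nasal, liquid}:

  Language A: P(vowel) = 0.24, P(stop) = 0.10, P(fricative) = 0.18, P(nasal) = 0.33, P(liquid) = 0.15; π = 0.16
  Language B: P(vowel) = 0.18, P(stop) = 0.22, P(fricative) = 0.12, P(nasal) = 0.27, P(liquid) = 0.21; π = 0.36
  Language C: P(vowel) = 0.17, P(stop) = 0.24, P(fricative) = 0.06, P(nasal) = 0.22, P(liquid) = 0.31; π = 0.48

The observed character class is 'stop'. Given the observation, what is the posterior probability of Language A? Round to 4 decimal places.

0.0760

The responsibility of component k is π_k f_k(x) divided by Σ_j π_j f_j(x).
Component likelihoods at x = 'stop':
  p_A = 0.1
  p_B = 0.22
  p_C = 0.24
Weight by the priors:
  π_A·p_A = 0.16 × 0.1 = 0.016
  π_B·p_B = 0.36 × 0.22 = 0.0792
  π_C·p_C = 0.48 × 0.24 = 0.1152
Denominator: 0.016 + 0.0792 + 0.1152 = 0.2104
So the posterior for Language A is 0.016 / 0.2104 ≈ 0.0760.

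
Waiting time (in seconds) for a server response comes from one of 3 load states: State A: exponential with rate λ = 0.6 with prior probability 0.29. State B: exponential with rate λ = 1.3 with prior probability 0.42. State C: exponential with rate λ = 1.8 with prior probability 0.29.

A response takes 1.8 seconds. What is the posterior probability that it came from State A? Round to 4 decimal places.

Posterior ∝ prior × likelihood, so P(k | x) ∝ π_k f_k(x); normalise over all components.
Component likelihoods at x = 1.8 seconds:
  f_A = 0.6·e^(−0.6·1.8) = 0.6·e^(−1.0800) = 0.203757
  f_B = 1.3·e^(−1.3·1.8) = 1.3·e^(−2.3400) = 0.125226
  f_C = 1.8·e^(−1.8·1.8) = 1.8·e^(−3.2400) = 0.070495
Prior × likelihood for each component:
  π_A·f_A = 0.29 × 0.203757 = 0.0590896
  π_B·f_B = 0.42 × 0.125226 = 0.0525949
  π_C·f_C = 0.29 × 0.070495 = 0.0204436
Sum: 0.0590896 + 0.0525949 + 0.0204436 = 0.132128
So the posterior for State A is 0.0590896 / 0.132128 ≈ 0.4472.

0.4472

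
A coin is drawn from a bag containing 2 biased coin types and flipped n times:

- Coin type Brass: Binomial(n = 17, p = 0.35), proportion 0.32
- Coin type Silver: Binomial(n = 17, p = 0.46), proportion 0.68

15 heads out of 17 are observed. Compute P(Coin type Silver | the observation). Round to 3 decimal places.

Apply Bayes' rule: the posterior for each component is proportional to its prior times its likelihood at x.
Evaluate each component's likelihood at the observed value:
  p_Brass = 8.32504e-06
  p_Silver = 0.000346493
Weight by the priors:
  π_Brass·p_Brass = 0.32 × 8.32504e-06 = 2.66401e-06
  π_Silver·p_Silver = 0.68 × 0.000346493 = 0.000235615
Evidence: 2.66401e-06 + 0.000235615 = 0.000238279
P(Coin type Silver | 15 heads out of 17) ≈ 0.989

0.989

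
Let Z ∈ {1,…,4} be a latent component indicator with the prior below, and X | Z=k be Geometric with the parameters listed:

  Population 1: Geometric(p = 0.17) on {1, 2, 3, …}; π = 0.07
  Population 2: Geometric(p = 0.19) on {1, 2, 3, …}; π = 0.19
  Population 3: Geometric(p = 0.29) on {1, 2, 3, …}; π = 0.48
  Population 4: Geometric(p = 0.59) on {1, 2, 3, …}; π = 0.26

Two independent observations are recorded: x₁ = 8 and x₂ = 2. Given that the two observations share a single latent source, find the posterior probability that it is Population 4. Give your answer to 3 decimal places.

Posterior ∝ prior × likelihood, so P(k | x) ∝ π_k f_k(x); normalise over all components.
Since both observations come from the same component, the likelihood for component k is f_k(x₁)·f_k(x₂).
  f_1 = [0.17·(1−0.17)^7 = 0.17·0.271361 = 0.0461313] × [0.1411] = 0.00650912
  f_2 = [0.19·(1−0.19)^7 = 0.19·0.228768 = 0.0434659] × [0.1539] = 0.0066894
  f_3 = [0.29·(1−0.29)^7 = 0.29·0.0909512 = 0.0263758] × [0.2059] = 0.00543079
  f_4 = [0.59·(1−0.59)^7 = 0.59·0.00194754 = 0.00114905] × [0.2419] = 0.000277955
Weight by the priors:
  π_1·f_1 = 0.07 × 0.00650912 = 0.000455639
  π_2·f_2 = 0.19 × 0.0066894 = 0.00127099
  π_3·f_3 = 0.48 × 0.00543079 = 0.00260678
  π_4·f_4 = 0.26 × 0.000277955 = 7.22684e-05
Sum: 0.000455639 + 0.00127099 + 0.00260678 + 7.22684e-05 = 0.00440567
Responsibility of Population 4: 7.22684e-05 / 0.00440567 ≈ 0.016

0.016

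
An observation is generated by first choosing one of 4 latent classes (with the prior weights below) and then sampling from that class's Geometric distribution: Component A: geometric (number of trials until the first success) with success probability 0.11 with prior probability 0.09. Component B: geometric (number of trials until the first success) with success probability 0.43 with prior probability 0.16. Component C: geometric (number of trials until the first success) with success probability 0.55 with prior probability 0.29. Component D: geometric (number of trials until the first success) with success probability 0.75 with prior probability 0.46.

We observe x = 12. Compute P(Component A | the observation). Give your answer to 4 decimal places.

P(component k | x) = P(Z=k)·f_k(x) / marginal(x), where marginal(x) = Σ_j P(Z=j)·f_j(x).
Geometric probabilities:
  p_A = 0.0305269
  p_B = 0.000887344
  p_C = 8.42753e-05
  p_D = 1.78814e-07
Multiply by the mixture weights:
  P(Z=A)·p_A = 0.09 × 0.0305269 = 0.00274742
  P(Z=B)·p_B = 0.16 × 0.000887344 = 0.000141975
  P(Z=C)·p_C = 0.29 × 8.42753e-05 = 2.44398e-05
  P(Z=D)·p_D = 0.46 × 1.78814e-07 = 8.22544e-08
Sum: 0.00274742 + 0.000141975 + 2.44398e-05 + 8.22544e-08 = 0.00291392
Responsibility of Component A: 0.00274742 / 0.00291392 ≈ 0.9429

0.9429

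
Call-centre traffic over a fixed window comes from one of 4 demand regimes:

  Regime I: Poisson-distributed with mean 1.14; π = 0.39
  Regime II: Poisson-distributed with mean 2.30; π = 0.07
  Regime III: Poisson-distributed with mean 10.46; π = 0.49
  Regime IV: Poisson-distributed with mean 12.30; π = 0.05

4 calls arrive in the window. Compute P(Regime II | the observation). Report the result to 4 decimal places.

The responsibility of component k is w_k f_k(x) divided by Σ_j w_j f_j(x).
Component likelihoods at x = 4 calls:
  L_I = 0.0225067
  L_II = 0.116902
  L_III = 0.0142954
  L_IV = 0.00434097
Prior × likelihood for each component:
  w_I·L_I = 0.39 × 0.0225067 = 0.00877763
  w_II·L_II = 0.07 × 0.116902 = 0.00818316
  w_III·L_III = 0.49 × 0.0142954 = 0.00700473
  w_IV·L_IV = 0.05 × 0.00434097 = 0.000217049
Sum: 0.00877763 + 0.00818316 + 0.00700473 + 0.000217049 = 0.0241826
So the posterior for Regime II is 0.00818316 / 0.0241826 ≈ 0.3384.

0.3384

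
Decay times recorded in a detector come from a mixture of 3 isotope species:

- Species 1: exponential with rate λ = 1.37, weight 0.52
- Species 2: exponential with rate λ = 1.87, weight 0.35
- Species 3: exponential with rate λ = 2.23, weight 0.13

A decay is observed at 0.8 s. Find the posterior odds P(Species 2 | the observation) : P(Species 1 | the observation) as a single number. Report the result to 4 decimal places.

0.6158

The posterior odds equal the prior odds times the likelihood ratio: (π_i/π_j)·(f_i(x)/f_j(x)).
Exponential densities:
  f_1 = 1.37·e^(−1.37·0.8) = 1.37·e^(−1.0960) = 0.457861
  f_2 = 1.87·e^(−1.87·0.8) = 1.87·e^(−1.4960) = 0.418926
  f_3 = 2.23·e^(−2.23·0.8) = 2.23·e^(−1.7840) = 0.374562
0.146624 / 0.238088 ≈ 0.6158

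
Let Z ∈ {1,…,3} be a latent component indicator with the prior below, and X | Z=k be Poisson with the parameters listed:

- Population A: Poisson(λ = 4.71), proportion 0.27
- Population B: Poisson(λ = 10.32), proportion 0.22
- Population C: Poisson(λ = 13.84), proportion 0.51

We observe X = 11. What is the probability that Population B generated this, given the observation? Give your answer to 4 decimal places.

0.3582

By Bayes' theorem, P(k | x) = π_k f_k(x) / Σ_j π_j f_j(x).
Evaluate each component's likelihood at the observed value:
  L_A = e^(−4.71)·4.71^11/11! = 0.00570883
  L_B = e^(−10.32)·10.32^11/11! = 0.116789
  L_C = e^(−13.84)·13.84^11/11! = 0.087238
Multiply by the mixture weights:
  π_A·L_A = 0.27 × 0.00570883 = 0.00154138
  π_B·L_B = 0.22 × 0.116789 = 0.0256936
  π_C·L_C = 0.51 × 0.087238 = 0.0444914
Sum: 0.00154138 + 0.0256936 + 0.0444914 = 0.0717263
Responsibility of Population B: 0.0256936 / 0.0717263 ≈ 0.3582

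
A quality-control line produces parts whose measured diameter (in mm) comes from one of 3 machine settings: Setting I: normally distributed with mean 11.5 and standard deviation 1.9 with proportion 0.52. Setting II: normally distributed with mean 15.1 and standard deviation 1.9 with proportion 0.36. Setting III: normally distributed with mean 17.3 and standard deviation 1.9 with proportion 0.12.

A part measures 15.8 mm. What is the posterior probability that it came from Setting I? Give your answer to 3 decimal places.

0.086

Posterior ∝ prior × likelihood, so P(k | x) ∝ π_k f_k(x); normalise over all components.
Evaluate each component's likelihood at the observed value:
  L_I = 0.0162164
  L_II = 0.196192
  L_III = 0.15375
Weight by the priors:
  π_I·L_I = 0.52 × 0.0162164 = 0.00843251
  π_II·L_II = 0.36 × 0.196192 = 0.0706293
  π_III·L_III = 0.12 × 0.15375 = 0.01845
Marginal: 0.00843251 + 0.0706293 + 0.01845 = 0.0975118
P(Setting I | 15.8 mm) = 0.00843251 / 0.0975118 ≈ 0.086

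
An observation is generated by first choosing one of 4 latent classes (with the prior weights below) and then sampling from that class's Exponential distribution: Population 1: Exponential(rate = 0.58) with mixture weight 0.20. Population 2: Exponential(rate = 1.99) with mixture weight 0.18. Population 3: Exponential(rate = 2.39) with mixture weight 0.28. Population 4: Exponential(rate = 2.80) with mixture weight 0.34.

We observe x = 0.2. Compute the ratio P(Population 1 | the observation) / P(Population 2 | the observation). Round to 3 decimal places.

Only the two components matter; the odds are (w_i f_i(x)) / (w_j f_j(x)).
Exponential densities:
  L_1 = 0.58·e^(−0.58·0.2) = 0.58·e^(−0.1160) = 0.516476
  L_2 = 1.99·e^(−1.99·0.2) = 1.99·e^(−0.3980) = 1.33661
  L_3 = 2.39·e^(−2.39·0.2) = 2.39·e^(−0.4780) = 1.48185
  L_4 = 2.80·e^(−2.80·0.2) = 2.80·e^(−0.5600) = 1.59939
0.103295 / 0.240589 ≈ 0.429

0.429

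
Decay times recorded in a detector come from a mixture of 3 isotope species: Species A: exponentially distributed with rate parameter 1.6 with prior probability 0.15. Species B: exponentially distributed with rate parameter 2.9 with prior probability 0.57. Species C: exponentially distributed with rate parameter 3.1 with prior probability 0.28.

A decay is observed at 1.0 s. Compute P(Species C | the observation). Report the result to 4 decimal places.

0.2190

By Bayes' theorem, P(k | x) = P(Z=k) f_k(x) / Σ_j P(Z=j) f_j(x).
Evaluate each component's likelihood at the observed value:
  f_A = 1.6·e^(−1.6·1.0) = 1.6·e^(−1.6000) = 0.323034
  f_B = 2.9·e^(−2.9·1.0) = 2.9·e^(−2.9000) = 0.159567
  f_C = 3.1·e^(−3.1·1.0) = 3.1·e^(−3.1000) = 0.139653
Prior × likelihood for each component:
  P(Z=A)·f_A = 0.15 × 0.323034 = 0.0484552
  P(Z=B)·f_B = 0.57 × 0.159567 = 0.0909534
  P(Z=C)·f_C = 0.28 × 0.139653 = 0.0391027
Denominator: 0.0484552 + 0.0909534 + 0.0391027 = 0.178511
So the posterior for Species C is 0.0391027 / 0.178511 ≈ 0.2190.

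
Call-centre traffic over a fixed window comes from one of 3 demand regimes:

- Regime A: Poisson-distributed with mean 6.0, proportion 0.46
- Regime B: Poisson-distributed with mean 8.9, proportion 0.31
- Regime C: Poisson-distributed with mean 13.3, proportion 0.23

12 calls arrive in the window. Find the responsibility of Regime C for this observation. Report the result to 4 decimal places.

0.4772

P(component k | x) = P(Z=k)·f_k(x) / marginal(x), where marginal(x) = Σ_j P(Z=j)·f_j(x).
Component likelihoods at x = 12 calls:
  p_A = e^(−6.0)·6.0^12/12! = 0.0112645
  p_B = e^(−8.9)·8.9^12/12! = 0.070327
  p_C = e^(−13.3)·13.3^12/12! = 0.107094
Weight by the priors:
  P(Z=A)·p_A = 0.46 × 0.0112645 = 0.00518166
  P(Z=B)·p_B = 0.31 × 0.070327 = 0.0218014
  P(Z=C)·p_C = 0.23 × 0.107094 = 0.0246317
Sum: 0.00518166 + 0.0218014 + 0.0246317 = 0.0516147
Responsibility of Regime C: 0.0246317 / 0.0516147 ≈ 0.4772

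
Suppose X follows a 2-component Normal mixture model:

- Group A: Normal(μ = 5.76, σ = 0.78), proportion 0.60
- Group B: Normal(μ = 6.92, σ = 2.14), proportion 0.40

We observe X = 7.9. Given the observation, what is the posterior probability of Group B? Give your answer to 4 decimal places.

0.9041

By Bayes' theorem, P(k | x) = P(Z=k) f_k(x) / Σ_j P(Z=j) f_j(x).
Normal densities:
  p_A = 0.0118655
  p_B = 0.167864
Prior × likelihood for each component:
  P(Z=A)·p_A = 0.60 × 0.0118655 = 0.00711931
  P(Z=B)·p_B = 0.40 × 0.167864 = 0.0671456
Normaliser: 0.00711931 + 0.0671456 = 0.0742649
P(Group B | x) ≈ 0.9041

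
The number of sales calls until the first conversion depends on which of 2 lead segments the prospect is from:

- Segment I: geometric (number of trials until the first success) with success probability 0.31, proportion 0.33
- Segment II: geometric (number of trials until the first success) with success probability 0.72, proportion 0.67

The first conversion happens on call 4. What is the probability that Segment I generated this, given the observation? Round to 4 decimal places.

0.7604

By Bayes' theorem, P(k | x) = π_k f_k(x) / Σ_j π_j f_j(x).
Geometric probabilities:
  L_I = 0.31·(1−0.31)^3 = 0.31·0.328509 = 0.101838
  L_II = 0.72·(1−0.72)^3 = 0.72·0.021952 = 0.0158054
Unnormalised posteriors:
  π_I·L_I = 0.33 × 0.101838 = 0.0336065
  π_II·L_II = 0.67 × 0.0158054 = 0.0105896
Sum: 0.0336065 + 0.0105896 = 0.0441961
So the posterior for Segment I is 0.0336065 / 0.0441961 ≈ 0.7604.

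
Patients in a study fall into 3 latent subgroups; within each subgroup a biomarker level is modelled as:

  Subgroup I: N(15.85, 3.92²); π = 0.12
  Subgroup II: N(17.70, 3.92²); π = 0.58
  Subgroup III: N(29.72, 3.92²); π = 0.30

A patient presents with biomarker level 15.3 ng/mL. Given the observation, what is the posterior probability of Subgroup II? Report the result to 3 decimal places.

Posterior ∝ prior × likelihood, so P(k | x) ∝ P(Z=k) f_k(x); normalise over all components.
Component likelihoods at x = 15.3 ng/mL:
  p_I = (1/(3.92·√(2π)))·exp(−(15.3−15.85)²/(2·3.92²)) = 0.101771·exp(-0.00984) = 0.100774
  p_II = (1/(3.92·√(2π)))·exp(−(15.3−17.70)²/(2·3.92²)) = 0.101771·exp(-0.18742) = 0.0843777
  p_III = (1/(3.92·√(2π)))·exp(−(15.3−29.72)²/(2·3.92²)) = 0.101771·exp(-6.76594) = 0.000117277
Multiply by the mixture weights:
  P(Z=I)·p_I = 0.12 × 0.100774 = 0.0120929
  P(Z=II)·p_II = 0.58 × 0.0843777 = 0.0489391
  P(Z=III)·p_III = 0.30 × 0.000117277 = 3.5183e-05
Sum: 0.0120929 + 0.0489391 + 3.5183e-05 = 0.0610672
So the posterior for Subgroup II is 0.0489391 / 0.0610672 ≈ 0.801.

0.801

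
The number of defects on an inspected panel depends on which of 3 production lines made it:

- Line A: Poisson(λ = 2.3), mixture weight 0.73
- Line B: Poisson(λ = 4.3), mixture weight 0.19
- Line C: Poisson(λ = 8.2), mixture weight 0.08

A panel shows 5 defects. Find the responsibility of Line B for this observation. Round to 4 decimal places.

Apply Bayes' rule: the posterior for each component is proportional to its prior times its likelihood at x.
Evaluate each component's likelihood at the observed value:
  p_A = 0.053775
  p_B = 0.166224
  p_C = 0.0848542
Weight by the priors:
  w_A·p_A = 0.73 × 0.053775 = 0.0392558
  w_B·p_B = 0.19 × 0.166224 = 0.0315826
  w_C·p_C = 0.08 × 0.0848542 = 0.00678833
Denominator: 0.0392558 + 0.0315826 + 0.00678833 = 0.0776267
P(Line B | data) = 0.0315826 / 0.0776267 ≈ 0.4069

0.4069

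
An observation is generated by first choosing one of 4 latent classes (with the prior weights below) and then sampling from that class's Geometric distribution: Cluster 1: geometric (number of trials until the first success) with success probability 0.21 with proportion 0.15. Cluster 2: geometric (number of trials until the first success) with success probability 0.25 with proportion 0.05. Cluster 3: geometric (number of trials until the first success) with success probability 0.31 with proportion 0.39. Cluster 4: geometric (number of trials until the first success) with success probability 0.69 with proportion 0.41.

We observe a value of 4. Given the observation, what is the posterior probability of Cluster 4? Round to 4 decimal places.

0.1222

Posterior ∝ prior × likelihood, so P(k | x) ∝ π_k f_k(x); normalise over all components.
Geometric probabilities:
  L_1 = 0.21·(1−0.21)^3 = 0.21·0.493039 = 0.103538
  L_2 = 0.25·(1−0.25)^3 = 0.25·0.421875 = 0.105469
  L_3 = 0.31·(1−0.31)^3 = 0.31·0.328509 = 0.101838
  L_4 = 0.69·(1−0.69)^3 = 0.69·0.029791 = 0.0205558
Unnormalised posteriors:
  π_1·L_1 = 0.15 × 0.103538 = 0.0155307
  π_2·L_2 = 0.05 × 0.105469 = 0.00527344
  π_3·L_3 = 0.39 × 0.101838 = 0.0397167
  π_4·L_4 = 0.41 × 0.0205558 = 0.00842787
Evidence: 0.0155307 + 0.00527344 + 0.0397167 + 0.00842787 = 0.0689488
P(Cluster 4 | the observation) ≈ 0.1222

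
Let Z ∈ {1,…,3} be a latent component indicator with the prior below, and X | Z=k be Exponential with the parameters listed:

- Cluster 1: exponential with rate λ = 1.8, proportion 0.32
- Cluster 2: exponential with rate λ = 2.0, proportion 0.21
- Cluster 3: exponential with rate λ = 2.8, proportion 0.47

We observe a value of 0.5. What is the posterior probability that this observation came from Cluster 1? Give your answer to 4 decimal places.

0.3283

Apply Bayes' rule: the posterior for each component is proportional to its prior times its likelihood at x.
Exponential densities:
  f_1 = 1.8·e^(−1.8·0.5) = 1.8·e^(−0.9000) = 0.731825
  f_2 = 2.0·e^(−2.0·0.5) = 2.0·e^(−1.0000) = 0.735759
  f_3 = 2.8·e^(−2.8·0.5) = 2.8·e^(−1.4000) = 0.690471
Prior × likelihood for each component:
  π_1·f_1 = 0.32 × 0.731825 = 0.234184
  π_2·f_2 = 0.21 × 0.735759 = 0.154509
  π_3·f_3 = 0.47 × 0.690471 = 0.324522
Evidence: 0.234184 + 0.154509 + 0.324522 = 0.713215
P(Cluster 1 | the observation) = 0.234184 / 0.713215 ≈ 0.3283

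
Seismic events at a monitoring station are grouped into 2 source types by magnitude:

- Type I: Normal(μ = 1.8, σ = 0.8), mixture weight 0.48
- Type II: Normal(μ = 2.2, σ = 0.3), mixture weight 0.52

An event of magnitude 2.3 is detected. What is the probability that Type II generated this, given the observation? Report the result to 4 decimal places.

0.7686

P(component k | x) = P(Z=k)·f_k(x) / marginal(x), where marginal(x) = Σ_j P(Z=j)·f_j(x).
Normal densities:
  L_I = 0.410201
  L_II = 1.25794
Prior × likelihood for each component:
  P(Z=I)·L_I = 0.48 × 0.410201 = 0.196897
  P(Z=II)·L_II = 0.52 × 1.25794 = 0.654131
Evidence: 0.196897 + 0.654131 = 0.851028
So the posterior for Type II is 0.654131 / 0.851028 ≈ 0.7686.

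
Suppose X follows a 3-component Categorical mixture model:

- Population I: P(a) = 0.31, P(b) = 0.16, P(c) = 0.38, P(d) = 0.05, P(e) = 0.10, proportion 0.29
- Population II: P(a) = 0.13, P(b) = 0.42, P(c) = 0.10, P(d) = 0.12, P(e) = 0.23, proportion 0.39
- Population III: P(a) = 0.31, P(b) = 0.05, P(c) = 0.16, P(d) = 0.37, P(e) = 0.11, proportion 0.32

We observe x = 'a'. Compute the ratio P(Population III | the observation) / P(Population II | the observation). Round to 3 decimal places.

Only the two components matter; the odds are (π_i f_i(x)) / (π_j f_j(x)).
Evaluate each component's likelihood at the observed value:
  L_I = P(a | comp) = 0.31
  L_II = P(a | comp) = 0.13
  L_III = P(a | comp) = 0.31
0.0992 / 0.0507 ≈ 1.957

1.957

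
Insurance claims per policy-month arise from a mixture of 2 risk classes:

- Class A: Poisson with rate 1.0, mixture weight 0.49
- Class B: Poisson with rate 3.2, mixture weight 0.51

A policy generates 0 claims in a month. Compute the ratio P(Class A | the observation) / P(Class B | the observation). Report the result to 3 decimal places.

8.671

The posterior odds equal the prior odds times the likelihood ratio: (π_i/π_j)·(f_i(x)/f_j(x)).
Poisson probabilities:
  f_A = e^(−1.0)·1.0^0/0! = 0.367879
  f_B = e^(−3.2)·3.2^0/0! = 0.0407622
0.180261 / 0.0207887 ≈ 8.671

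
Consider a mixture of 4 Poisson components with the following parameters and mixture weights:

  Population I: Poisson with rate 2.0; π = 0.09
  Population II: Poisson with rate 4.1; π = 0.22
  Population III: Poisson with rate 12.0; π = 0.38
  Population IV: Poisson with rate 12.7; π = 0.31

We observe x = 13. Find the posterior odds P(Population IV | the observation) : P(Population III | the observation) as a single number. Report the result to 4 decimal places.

0.8466

Posterior odds = (π_i f_i(x)) / (π_j f_j(x)); the normalising sum cancels.
Evaluate each component's likelihood at the observed value:
  p_I = 1.78041e-07
  p_II = 0.000246208
  p_III = 0.10557
  p_IV = 0.109554
0.0339617 / 0.0401167 ≈ 0.8466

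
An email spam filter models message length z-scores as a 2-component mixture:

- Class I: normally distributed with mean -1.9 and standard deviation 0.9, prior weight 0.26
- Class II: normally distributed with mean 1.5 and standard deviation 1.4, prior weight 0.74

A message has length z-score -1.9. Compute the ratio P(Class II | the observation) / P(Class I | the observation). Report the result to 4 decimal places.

0.0959

Posterior odds = (P(Z=i) f_i(x)) / (P(Z=j) f_j(x)); the normalising sum cancels.
Component likelihoods at x = -1.9:
  p_I = (1/(0.9·√(2π)))·exp(−(-1.9−-1.9)²/(2·0.9²)) = 0.443269·exp(-0.00000) = 0.443269
  p_II = (1/(1.4·√(2π)))·exp(−(-1.9−1.5)²/(2·1.4²)) = 0.284959·exp(-2.94898) = 0.0149299
Posterior odds = (P(Z=II)·p_II) / (P(Z=I)·p_I) = (0.74·0.0149299) / (0.26·0.443269) = 0.0110481 / 0.11525 ≈ 0.0959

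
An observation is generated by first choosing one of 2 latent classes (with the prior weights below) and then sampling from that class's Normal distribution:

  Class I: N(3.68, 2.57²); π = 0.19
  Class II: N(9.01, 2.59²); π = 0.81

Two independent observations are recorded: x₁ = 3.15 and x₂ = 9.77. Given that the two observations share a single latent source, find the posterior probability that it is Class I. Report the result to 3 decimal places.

0.160

Apply Bayes' rule: the posterior for each component is proportional to its prior times its likelihood at x.
Since both observations come from the same component, the likelihood for component k is f_k(x₁)·f_k(x₂).
  f_I = [0.151964] × [0.00936792] = 0.00142359
  f_II = [0.0119126] × [0.147541] = 0.0017576
Prior × likelihood for each component:
  π_I·f_I = 0.19 × 0.00142359 = 0.000270482
  π_II·f_II = 0.81 × 0.0017576 = 0.00142365
Marginal: 0.000270482 + 0.00142365 = 0.00169414
Responsibility of Class I: 0.000270482 / 0.00169414 ≈ 0.160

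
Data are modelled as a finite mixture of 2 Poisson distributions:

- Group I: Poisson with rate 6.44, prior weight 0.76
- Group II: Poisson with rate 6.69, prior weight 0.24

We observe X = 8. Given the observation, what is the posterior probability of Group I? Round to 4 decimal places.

Apply Bayes' rule: the posterior for each component is proportional to its prior times its likelihood at x.
Evaluate each component's likelihood at the observed value:
  L_I = e^(−6.44)·6.44^8/8! = 0.117141
  L_II = e^(−6.69)·6.69^8/8! = 0.123725
Prior × likelihood for each component:
  π_I·L_I = 0.76 × 0.117141 = 0.0890274
  π_II·L_II = 0.24 × 0.123725 = 0.0296941
Marginal: 0.0890274 + 0.0296941 = 0.118721
P(Group I | 8) ≈ 0.7499

0.7499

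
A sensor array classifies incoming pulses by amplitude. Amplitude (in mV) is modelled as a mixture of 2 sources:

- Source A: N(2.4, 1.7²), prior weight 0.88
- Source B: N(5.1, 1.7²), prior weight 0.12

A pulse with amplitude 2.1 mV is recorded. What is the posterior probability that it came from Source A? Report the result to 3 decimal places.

P(component k | x) = π_k·f_k(x) / marginal(x), where marginal(x) = Σ_j π_j·f_j(x).
Evaluate each component's likelihood at the observed value:
  p_A = 0.231046
  p_B = 0.0494566
Multiply by the mixture weights:
  π_A·p_A = 0.88 × 0.231046 = 0.203321
  π_B·p_B = 0.12 × 0.0494566 = 0.00593479
Normaliser: 0.203321 + 0.00593479 = 0.209255
P(Source A | 2.1 mV) ≈ 0.972

0.972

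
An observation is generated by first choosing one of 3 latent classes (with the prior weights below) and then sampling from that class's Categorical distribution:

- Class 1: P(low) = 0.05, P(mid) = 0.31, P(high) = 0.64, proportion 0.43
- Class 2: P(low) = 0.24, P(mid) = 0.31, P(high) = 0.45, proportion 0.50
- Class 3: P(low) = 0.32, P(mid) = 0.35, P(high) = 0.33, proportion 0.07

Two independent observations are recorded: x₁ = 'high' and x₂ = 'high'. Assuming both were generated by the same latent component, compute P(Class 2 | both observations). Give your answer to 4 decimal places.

By Bayes' theorem, P(k | x) = w_k f_k(x) / Σ_j w_j f_j(x).
Since both observations come from the same component, the likelihood for component k is f_k(x₁)·f_k(x₂).
  L_1 = [0.64] × [0.64] = 0.4096
  L_2 = [0.45] × [0.45] = 0.2025
  L_3 = [0.33] × [0.33] = 0.1089
Unnormalised posteriors:
  w_1·L_1 = 0.43 × 0.4096 = 0.176128
  w_2·L_2 = 0.50 × 0.2025 = 0.10125
  w_3·L_3 = 0.07 × 0.1089 = 0.007623
Sum: 0.176128 + 0.10125 + 0.007623 = 0.285001
So the posterior for Class 2 is 0.10125 / 0.285001 ≈ 0.3553.

0.3553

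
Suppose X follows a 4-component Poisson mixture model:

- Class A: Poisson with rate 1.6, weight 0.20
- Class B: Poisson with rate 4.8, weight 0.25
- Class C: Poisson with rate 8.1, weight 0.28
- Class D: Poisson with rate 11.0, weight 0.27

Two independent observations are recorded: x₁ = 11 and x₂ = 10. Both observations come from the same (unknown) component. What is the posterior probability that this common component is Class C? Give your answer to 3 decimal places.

0.355

P(component k | x) = π_k·f_k(x) / marginal(x), where marginal(x) = Σ_j π_j·f_j(x).
Since both observations come from the same component, the likelihood for component k is f_k(x₁)·f_k(x₂).
  f_A = [8.89801e-07] × [6.11738e-06] = 5.44325e-12
  f_B = [0.00642517] × [0.0147243] = 9.46063e-05
  f_C = [0.0748849] × [0.101696] = 0.00761546
  f_D = [0.119378] × [0.119378] = 0.0142511
Prior × likelihood for each component:
  π_A·f_A = 0.20 × 5.44325e-12 = 1.08865e-12
  π_B·f_B = 0.25 × 9.46063e-05 = 2.36516e-05
  π_C·f_C = 0.28 × 0.00761546 = 0.00213233
  π_D·f_D = 0.27 × 0.0142511 = 0.0038478
Normaliser: 1.08865e-12 + 2.36516e-05 + 0.00213233 + 0.0038478 = 0.00600378
P(Class C | x₁, x₂) ≈ 0.355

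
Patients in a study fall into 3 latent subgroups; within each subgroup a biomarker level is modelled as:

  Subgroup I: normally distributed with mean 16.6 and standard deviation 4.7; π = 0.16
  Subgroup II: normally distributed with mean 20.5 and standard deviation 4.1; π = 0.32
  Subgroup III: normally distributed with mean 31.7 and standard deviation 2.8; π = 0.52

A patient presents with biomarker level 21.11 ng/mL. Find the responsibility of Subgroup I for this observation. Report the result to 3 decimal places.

0.217

By Bayes' theorem, P(k | x) = π_k f_k(x) / Σ_j π_j f_j(x).
Evaluate each component's likelihood at the observed value:
  L_I = (1/(4.7·√(2π)))·exp(−(21.11−16.6)²/(2·4.7²)) = 0.084881·exp(-0.46039) = 0.0535632
  L_II = (1/(4.1·√(2π)))·exp(−(21.11−20.5)²/(2·4.1²)) = 0.097303·exp(-0.01107) = 0.096232
  L_III = (1/(2.8·√(2π)))·exp(−(21.11−31.7)²/(2·2.8²)) = 0.142479·exp(-7.15230) = 0.00011157
Weight by the priors:
  π_I·L_I = 0.16 × 0.0535632 = 0.00857012
  π_II·L_II = 0.32 × 0.096232 = 0.0307942
  π_III·L_III = 0.52 × 0.00011157 = 5.80163e-05
Denominator: 0.00857012 + 0.0307942 + 5.80163e-05 = 0.0394224
Responsibility of Subgroup I: 0.00857012 / 0.0394224 ≈ 0.217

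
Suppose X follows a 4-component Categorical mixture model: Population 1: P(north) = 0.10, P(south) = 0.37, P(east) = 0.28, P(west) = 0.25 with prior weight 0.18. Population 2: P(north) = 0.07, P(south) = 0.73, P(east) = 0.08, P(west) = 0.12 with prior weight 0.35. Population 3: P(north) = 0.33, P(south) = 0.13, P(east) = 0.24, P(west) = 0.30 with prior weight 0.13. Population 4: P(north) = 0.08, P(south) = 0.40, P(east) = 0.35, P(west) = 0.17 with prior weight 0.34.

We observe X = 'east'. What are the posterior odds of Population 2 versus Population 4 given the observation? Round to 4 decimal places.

Posterior odds = (π_i f_i(x)) / (π_j f_j(x)); the normalising sum cancels.
Categorical probabilities:
  p_1 = 0.28
  p_2 = 0.08
  p_3 = 0.24
  p_4 = 0.35
Posterior odds = (π_2·p_2) / (π_4·p_4) = (0.35·0.08) / (0.34·0.35) = 0.028 / 0.119 ≈ 0.2353

0.2353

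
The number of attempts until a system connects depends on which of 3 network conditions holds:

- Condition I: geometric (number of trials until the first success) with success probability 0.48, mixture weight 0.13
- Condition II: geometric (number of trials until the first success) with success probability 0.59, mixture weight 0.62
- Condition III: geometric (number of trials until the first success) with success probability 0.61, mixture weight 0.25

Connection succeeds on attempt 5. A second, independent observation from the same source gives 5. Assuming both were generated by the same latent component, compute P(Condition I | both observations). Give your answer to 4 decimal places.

0.4189

By Bayes' theorem, P(k | x) = w_k f_k(x) / Σ_j w_j f_j(x).
Since both observations come from the same component, the likelihood for component k is f_k(x₁)·f_k(x₂).
  L_I = [0.0350958] × [0.0350958] = 0.00123171
  L_II = [0.016672] × [0.016672] = 0.000277955
  L_III = [0.014112] × [0.014112] = 0.000199148
Unnormalised posteriors:
  w_I·L_I = 0.13 × 0.00123171 = 0.000160123
  w_II·L_II = 0.62 × 0.000277955 = 0.000172332
  w_III·L_III = 0.25 × 0.000199148 = 4.97871e-05
Sum: 0.000160123 + 0.000172332 + 4.97871e-05 = 0.000382242
P(Condition I | data) = 0.000160123 / 0.000382242 ≈ 0.4189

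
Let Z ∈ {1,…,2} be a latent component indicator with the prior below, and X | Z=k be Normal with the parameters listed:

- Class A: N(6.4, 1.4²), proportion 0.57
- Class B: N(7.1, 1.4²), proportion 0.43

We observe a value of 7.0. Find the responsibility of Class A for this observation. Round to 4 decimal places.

0.5480

P(component k | x) = π_k·f_k(x) / marginal(x), where marginal(x) = Σ_j π_j·f_j(x).
Component likelihoods at x = 7.0:
  f_A = (1/(1.4·√(2π)))·exp(−(7.0−6.4)²/(2·1.4²)) = 0.284959·exp(-0.09184) = 0.259955
  f_B = (1/(1.4·√(2π)))·exp(−(7.0−7.1)²/(2·1.4²)) = 0.284959·exp(-0.00255) = 0.284233
Unnormalised posteriors:
  π_A·f_A = 0.57 × 0.259955 = 0.148174
  π_B·f_B = 0.43 × 0.284233 = 0.12222
Sum: 0.148174 + 0.12222 = 0.270394
P(Class A | data) ≈ 0.5480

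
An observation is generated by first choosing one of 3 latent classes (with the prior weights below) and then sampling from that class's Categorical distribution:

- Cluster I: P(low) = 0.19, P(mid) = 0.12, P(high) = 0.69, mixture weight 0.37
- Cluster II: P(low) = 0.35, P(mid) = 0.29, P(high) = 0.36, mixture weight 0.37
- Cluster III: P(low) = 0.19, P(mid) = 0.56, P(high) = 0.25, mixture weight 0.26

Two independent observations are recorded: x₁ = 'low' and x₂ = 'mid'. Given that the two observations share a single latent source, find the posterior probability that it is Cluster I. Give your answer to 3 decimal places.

The responsibility of component k is P(Z=k) f_k(x) divided by Σ_j P(Z=j) f_j(x).
Since both observations come from the same component, the likelihood for component k is f_k(x₁)·f_k(x₂).
  p_I = [0.19] × [0.12] = 0.0228
  p_II = [0.35] × [0.29] = 0.1015
  p_III = [0.19] × [0.56] = 0.1064
Multiply by the mixture weights:
  P(Z=I)·p_I = 0.37 × 0.0228 = 0.008436
  P(Z=II)·p_II = 0.37 × 0.1015 = 0.037555
  P(Z=III)·p_III = 0.26 × 0.1064 = 0.027664
Denominator: 0.008436 + 0.037555 + 0.027664 = 0.073655
P(Cluster I | data) ≈ 0.115

0.115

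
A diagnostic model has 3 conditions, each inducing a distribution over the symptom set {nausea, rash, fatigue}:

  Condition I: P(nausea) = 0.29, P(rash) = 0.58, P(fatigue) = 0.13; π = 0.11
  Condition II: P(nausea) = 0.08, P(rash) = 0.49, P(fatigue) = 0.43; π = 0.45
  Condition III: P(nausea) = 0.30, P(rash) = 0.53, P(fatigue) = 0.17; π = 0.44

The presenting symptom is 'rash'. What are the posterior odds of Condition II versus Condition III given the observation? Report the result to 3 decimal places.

0.946

Since P(k|x) ∝ π_k f_k(x), the posterior odds are π_i f_i(x) / (π_j f_j(x)).
Component likelihoods at x = 'rash':
  L_I = 0.58
  L_II = 0.49
  L_III = 0.53
0.2205 / 0.2332 ≈ 0.946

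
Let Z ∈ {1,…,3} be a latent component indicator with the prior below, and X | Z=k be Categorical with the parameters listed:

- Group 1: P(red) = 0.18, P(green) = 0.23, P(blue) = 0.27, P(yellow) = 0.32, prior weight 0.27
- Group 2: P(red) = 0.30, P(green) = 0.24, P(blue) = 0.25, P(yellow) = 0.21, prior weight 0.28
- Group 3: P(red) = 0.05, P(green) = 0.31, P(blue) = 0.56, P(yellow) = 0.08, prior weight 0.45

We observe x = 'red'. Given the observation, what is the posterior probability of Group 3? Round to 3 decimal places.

0.145

Posterior ∝ prior × likelihood, so P(k | x) ∝ π_k f_k(x); normalise over all components.
Evaluate each component's likelihood at the observed value:
  f_1 = P(red | comp) = 0.18
  f_2 = P(red | comp) = 0.30
  f_3 = P(red | comp) = 0.05
Multiply by the mixture weights:
  π_1·f_1 = 0.27 × 0.18 = 0.0486
  π_2·f_2 = 0.28 × 0.3 = 0.084
  π_3·f_3 = 0.45 × 0.05 = 0.0225
Denominator: 0.0486 + 0.084 + 0.0225 = 0.1551
Responsibility of Group 3: 0.0225 / 0.1551 ≈ 0.145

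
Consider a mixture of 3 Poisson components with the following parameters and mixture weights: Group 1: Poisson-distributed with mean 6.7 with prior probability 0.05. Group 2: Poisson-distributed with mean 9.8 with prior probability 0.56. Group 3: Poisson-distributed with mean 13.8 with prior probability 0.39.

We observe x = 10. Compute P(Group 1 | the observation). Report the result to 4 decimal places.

Apply Bayes' rule: the posterior for each component is proportional to its prior times its likelihood at x.
Component likelihoods at x = 10:
  f_1 = 0.0618318
  f_2 = 0.124857
  f_3 = 0.0701074
Weight by the priors:
  P(Z=1)·f_1 = 0.05 × 0.0618318 = 0.00309159
  P(Z=2)·f_2 = 0.56 × 0.124857 = 0.0699197
  P(Z=3)·f_3 = 0.39 × 0.0701074 = 0.0273419
Denominator: 0.00309159 + 0.0699197 + 0.0273419 = 0.100353
So the posterior for Group 1 is 0.00309159 / 0.100353 ≈ 0.0308.

0.0308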